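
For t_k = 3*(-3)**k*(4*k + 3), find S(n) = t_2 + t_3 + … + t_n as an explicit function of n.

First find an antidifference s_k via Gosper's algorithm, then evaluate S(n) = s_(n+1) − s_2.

S(n) = 9*(-3)**n*n + 9*(-3)**n + 54

Step 1: r(k) = 3*(-4*k - 7)/(4*k + 3).
Factor: A=-3; B=1; C=k + 3/4.
f must satisfy (-3)·f(k+1) − (1)·f(k) = k + 3/4.
Bound: deg f ≤ 1.
Solve for f: f(k) = -k/4 (degree 1 ≤ 1).
Then R = B(k−1)f/C = -k/(4*k + 3), so s_k = R(k)·t_k = (-3)**(k + 1)*k.
Check: Δs_k = 3*(-3)**k*(4*k + 3). ✓
Σ_(k=2)^n t_k = s_(n+1) − s_(2) = ((-3)**(n + 2)*(n + 1)) − (-54), i.e. 9*(-3)**n*n + 9*(-3)**n + 54.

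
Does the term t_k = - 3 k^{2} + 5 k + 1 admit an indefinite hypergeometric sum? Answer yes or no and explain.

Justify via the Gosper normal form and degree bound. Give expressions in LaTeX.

Yes. s_k = k \left(- k^{2} + 4 k - 2\right).

The ratio is (3*k**2 + k - 3)/(3*k**2 - 5*k - 1).
Gosper form: A/B · C(k+1)/C(k) with A=1, B=1, C=k**2 - 5*k/3 - 1/3.
Solve (1)·f(k+1) − (1)·f(k) = k**2 - 5*k/3 - 1/3.
Degrees (0,0,2) ⇒ d ≤ 3.
Coefficient equations give f(k) = k*(k**2 - 4*k + 2)/3.
R(k) = B(k−1)·f(k)/C(k) = k*(k**2 - 4*k + 2)/(3*k**2 - 5*k - 1); s_k = R·t_k = k*(-k**2 + 4*k - 2).
s_(k+1) − s_k = -3*k**2 + 5*k + 1 = t_k.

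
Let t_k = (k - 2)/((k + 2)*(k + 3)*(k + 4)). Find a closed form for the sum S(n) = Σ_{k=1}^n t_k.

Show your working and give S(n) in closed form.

r(k) = (k - 1)*(k + 2)/((k - 2)*(k + 5)) after simplifying.
Normal form (A,B,C) = (k + 2, k + 5, k - 2).
Solve (k + 2)·f(k+1) − (k + 4)·f(k) = k - 2.
Degrees (1,1,1) ⇒ d ≤ 2.
Coefficient equations give f(k) = -k.
Get s_k = R·t_k = -k/((k + 2)*(k + 3)) with R(k) = B(k−1)f(k)/C(k) = -k*(k + 4)/(k - 2).
Δs = (k - 2)/(k**3 + 9*k**2 + 26*k + 24), as required.
Telescope: S(n) = s_(n+1) − s_(1) = (-n - 1)/(n**2 + 7*n + 12) − (-1/12) = n*(n - 5)/(12*(n**2 + 7*n + 12)).

S(n) = n*(n - 5)/(12*(n**2 + 7*n + 12))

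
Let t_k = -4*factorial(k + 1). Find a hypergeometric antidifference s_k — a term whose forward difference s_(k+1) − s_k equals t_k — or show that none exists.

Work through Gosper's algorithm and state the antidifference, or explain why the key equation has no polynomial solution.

The ratio is k + 2.
So A=k + 2 and B=1, with C=1.
Set up (k + 2)·f(k+1) − (1)·f(k) − (1) = 0.
deg f ≤ -1 (via 1,0,0).
deg f ≤ -1 is impossible — no certificate.

none — t_k is not Gosper-summable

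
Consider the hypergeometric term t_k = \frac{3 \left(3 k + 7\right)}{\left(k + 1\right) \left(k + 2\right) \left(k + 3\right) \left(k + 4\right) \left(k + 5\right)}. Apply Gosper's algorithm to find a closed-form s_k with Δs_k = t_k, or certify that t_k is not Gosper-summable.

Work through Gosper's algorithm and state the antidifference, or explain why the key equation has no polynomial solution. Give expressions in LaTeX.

r(k) = (k + 1)*(3*k + 10)/((k + 6)*(3*k + 7)) after simplifying.
A = k + 1, B = k + 6, C = k + 7/3.
f must satisfy (k + 1)·f(k+1) − (k + 5)·f(k) = k + 7/3.
d = 4 from the (1,1,1) case.
Solving with deg f ≤ 4: f(k) = k*(k + 2)*(k**2 + 8*k + 19)/36.
R(k) = B(k−1)·f(k)/C(k) = k*(k + 2)*(k + 5)*(k**2 + 8*k + 19)/(12*(3*k + 7)); s_k = R·t_k = k*(k**2 + 8*k + 19)/(4*(k**3 + 8*k**2 + 19*k + 12)).
Check: Δs_k = 3*(3*k + 7)/(k**5 + 15*k**4 + 85*k**3 + 225*k**2 + 274*k + 120). ✓

s_k = \frac{k \left(k^{2} + 8 k + 19\right)}{4 \left(k^{3} + 8 k^{2} + 19 k + 12\right)}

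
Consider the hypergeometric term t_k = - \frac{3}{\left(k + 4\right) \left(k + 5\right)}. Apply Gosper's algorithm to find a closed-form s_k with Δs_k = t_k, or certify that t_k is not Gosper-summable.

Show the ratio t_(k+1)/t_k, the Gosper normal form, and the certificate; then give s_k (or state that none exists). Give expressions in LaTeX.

s_k = - \frac{3 k}{4 k + 16}

The ratio is (k + 4)/(k + 6).
Normal form (A,B,C) = (k + 4, k + 6, 1).
Need (k + 4)·f(k+1) − (k + 5)·f(k) = 1.
Bound: deg f ≤ 1.
Coefficient equations give f(k) = k/4.
Get s_k = R·t_k = -3*k/(4*k + 16) with R(k) = B(k−1)f(k)/C(k) = k*(k + 5)/4.
s_(k+1) − s_k = -3/(k**2 + 9*k + 20) = t_k.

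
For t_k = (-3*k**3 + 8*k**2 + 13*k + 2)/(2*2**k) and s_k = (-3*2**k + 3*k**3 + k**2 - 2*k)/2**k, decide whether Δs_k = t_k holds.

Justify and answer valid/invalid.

Valid: the claim telescopes to t_k.

s_(k+1) = (-6*2**k + 3*k**3 + 10*k**2 + 9*k + 2)/(2*2**k)
s_(k+1) − s_k = (-3*k**3 + 8*k**2 + 13*k + 2)/(2*2**k)
(s_(k+1) − s_k) − t_k = 0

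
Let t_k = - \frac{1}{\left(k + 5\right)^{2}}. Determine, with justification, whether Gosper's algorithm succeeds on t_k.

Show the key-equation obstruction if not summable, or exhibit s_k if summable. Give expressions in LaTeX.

No — key equation has no polynomial f.

r(k) = (k + 5)**2/(k + 6)**2 after simplifying.
Factor: A=k**2 + 10*k + 25; B=k**2 + 12*k + 36; C=1.
Key eq: (k**2 + 10*k + 25)·f(k+1) = (k**2 + 10*k + 25)·f(k) + (1).
From deg A=2, deg B=2, deg C=0: d=0.
Write f(k) = c0. Then LHS − RHS = -1, requiring -1 = 0: contradictory. No certificate.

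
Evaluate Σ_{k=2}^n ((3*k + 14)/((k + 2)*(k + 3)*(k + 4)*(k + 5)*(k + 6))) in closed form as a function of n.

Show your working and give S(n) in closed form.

S(n) = (n**3 + 13*n**2 + 54*n - 68)/(140*(n**3 + 13*n**2 + 54*n + 72))

Compute t_(k+1)/t_k: get (k + 2)*(3*k + 17)/((k + 7)*(3*k + 14)).
Factor: A=k + 2; B=k + 7; C=k + 14/3.
Set up (k + 2)·f(k+1) − (k + 6)·f(k) − (k + 14/3) = 0.
deg f ≤ 4 (via 1,1,1).
Match coefficients ⇒ f(k) = k*(k + 4)*(k**2 + 10*k + 31)/90.
Get s_k = R·t_k = k*(k**2 + 10*k + 31)/(30*(k**3 + 10*k**2 + 31*k + 30)) with R(k) = B(k−1)f(k)/C(k) = k*(k + 4)*(k + 6)*(k**2 + 10*k + 31)/(30*(3*k + 14)).
Verify: (3*k + 14)/(k**5 + 20*k**4 + 155*k**3 + 580*k**2 + 1044*k + 720) matches t_k.
Σ_(k=2)^n t_k = s_(n+1) − s_(2) = ((n**3 + 13*n**2 + 54*n + 42)/(30*(n**3 + 13*n**2 + 54*n + 72))) − (11/420), i.e. (n**3 + 13*n**2 + 54*n - 68)/(140*(n**3 + 13*n**2 + 54*n + 72)).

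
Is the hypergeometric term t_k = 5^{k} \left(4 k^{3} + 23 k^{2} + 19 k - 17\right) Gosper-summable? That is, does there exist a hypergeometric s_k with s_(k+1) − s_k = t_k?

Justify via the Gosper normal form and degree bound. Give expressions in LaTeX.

Yes. s_k = 5^{k} \left(k^{3} + 2 k^{2} - 4 k - 3\right).

The ratio is 5*(4*k**3 + 35*k**2 + 77*k + 29)/(4*k**3 + 23*k**2 + 19*k - 17).
So A=5 and B=1, with C=k**3 + 23*k**2/4 + 19*k/4 - 17/4.
Solve (5)·f(k+1) − (1)·f(k) = k**3 + 23*k**2/4 + 19*k/4 - 17/4.
deg f ≤ 3 (via 0,0,3).
A polynomial solution: f(k) = (k + 3)*(k**2 - k - 1)/4.
Get s_k = R·t_k = 5**k*(k**3 + 2*k**2 - 4*k - 3) with R(k) = B(k−1)f(k)/C(k) = (k + 3)*(k**2 - k - 1)/(4*k**3 + 23*k**2 + 19*k - 17).
Check: Δs_k = 5**k*(4*k**3 + 23*k**2 + 19*k - 17). ✓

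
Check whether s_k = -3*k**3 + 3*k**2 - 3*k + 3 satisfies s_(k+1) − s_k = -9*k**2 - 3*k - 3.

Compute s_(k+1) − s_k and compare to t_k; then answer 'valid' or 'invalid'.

s_(k+1) = -3*k - 3*(k + 1)**3 + 3*(k + 1)**2
s_(k+1) − s_k = -9*k**2 - 3*k - 3
(s_(k+1) − s_k) − t_k = 0

Valid — Δs_k = t_k.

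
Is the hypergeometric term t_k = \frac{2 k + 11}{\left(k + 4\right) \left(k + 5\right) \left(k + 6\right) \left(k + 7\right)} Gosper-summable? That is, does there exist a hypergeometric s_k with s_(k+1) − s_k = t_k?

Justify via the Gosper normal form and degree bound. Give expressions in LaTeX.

Step 1: r(k) = (k + 4)*(2*k + 13)/((k + 8)*(2*k + 11)).
Normal form (A,B,C) = (k + 4, k + 8, k + 11/2).
Solve (k + 4)·f(k+1) − (k + 7)·f(k) = k + 11/2.
d = 3 from the (1,1,1) case.
Coefficient equations give f(k) = k*(k + 5)*(k + 10)/48.
So s_k = (B(k−1)f/C)·t_k = (k*(k + 5)*(k + 7)*(k + 10)/(24*(2*k + 11)))·t_k = k*(k + 10)/(24*(k**2 + 10*k + 24)).
Δs = (2*k + 11)/(k**4 + 22*k**3 + 179*k**2 + 638*k + 840), as required.

Yes. s_k = \frac{k \left(k + 10\right)}{24 \left(k^{2} + 10 k + 24\right)}.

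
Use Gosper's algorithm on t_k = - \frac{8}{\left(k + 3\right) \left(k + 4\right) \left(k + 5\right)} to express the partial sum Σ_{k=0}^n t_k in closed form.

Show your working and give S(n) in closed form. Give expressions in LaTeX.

Ratio r(k) = (k + 3)/(k + 6).
Factor: A=k + 3; B=k + 6; C=1.
Solve (k + 3)·f(k+1) − (k + 5)·f(k) = 1.
From deg A=1, deg B=1, deg C=0: d=2.
Coefficient equations give f(k) = k*(k + 7)/24.
Certificate R = B(k−1)f/C = k*(k + 5)*(k + 7)/24 gives s_k = k*(-k - 7)/(3*(k + 3)*(k + 4)).
Verify: -8/(k**3 + 12*k**2 + 47*k + 60) matches t_k.
Σ_(k=0)^n t_k = s_(n+1) − s_(0) = ((-n**2 - 9*n - 8)/(3*(n**2 + 9*n + 20))) − (0), i.e. (-n**2 - 9*n - 8)/(3*(n**2 + 9*n + 20)).

S(n) = \frac{- n^{2} - 9 n - 8}{3 \left(n^{2} + 9 n + 20\right)}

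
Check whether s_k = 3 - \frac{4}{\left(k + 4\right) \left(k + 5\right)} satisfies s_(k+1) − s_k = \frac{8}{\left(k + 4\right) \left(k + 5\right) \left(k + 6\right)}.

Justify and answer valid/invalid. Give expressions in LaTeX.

s_(k+1) = 3 - 4/((k + 5)*(k + 6))
s_(k+1) − s_k = 8/(k**3 + 15*k**2 + 74*k + 120)
(s_(k+1) − s_k) − t_k = 0

Valid: the claim telescopes to t_k.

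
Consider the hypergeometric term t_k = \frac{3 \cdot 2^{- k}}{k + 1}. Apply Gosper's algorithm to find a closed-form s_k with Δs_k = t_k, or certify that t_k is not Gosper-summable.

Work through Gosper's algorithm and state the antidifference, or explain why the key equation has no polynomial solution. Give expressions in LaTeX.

Step 1: r(k) = (k + 1)/(2*(k + 2)).
A = k/2 + 1/2, B = k + 2, C = 1.
f must satisfy (k/2 + 1/2)·f(k+1) − (k + 1)·f(k) = 1.
Bound: deg f ≤ -1.
deg f ≤ -1 is impossible — no certificate.

none (Gosper's algorithm certifies no s_k)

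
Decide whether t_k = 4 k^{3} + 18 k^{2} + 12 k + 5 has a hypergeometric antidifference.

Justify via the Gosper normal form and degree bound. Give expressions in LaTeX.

Compute t_(k+1)/t_k: get (4*k**3 + 30*k**2 + 60*k + 39)/(4*k**3 + 18*k**2 + 12*k + 5).
Gosper form: A/B · C(k+1)/C(k) with A=1, B=1, C=k**3 + 9*k**2/2 + 3*k + 5/4.
f must satisfy (1)·f(k+1) − (1)·f(k) = k**3 + 9*k**2/2 + 3*k + 5/4.
deg f ≤ 4 (via 0,0,3).
Match coefficients ⇒ f(k) = k*(k**3 + 4*k**2 - 2*k + 2)/4.
So s_k = (B(k−1)f/C)·t_k = (k*(k**3 + 4*k**2 - 2*k + 2)/(4*k**3 + 18*k**2 + 12*k + 5))·t_k = k*(k**3 + 4*k**2 - 2*k + 2).
s_(k+1) − s_k = 4*k**3 + 18*k**2 + 12*k + 5 = t_k.

Yes. s_k = k \left(k^{3} + 4 k^{2} - 2 k + 2\right).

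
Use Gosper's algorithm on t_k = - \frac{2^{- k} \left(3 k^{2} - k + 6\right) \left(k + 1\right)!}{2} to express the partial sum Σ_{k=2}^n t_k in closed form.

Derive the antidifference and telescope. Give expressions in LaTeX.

t_(k+1)/t_k = (k + 2)*(-k + 3*(k + 1)**2 + 5)/(2*(3*k**2 - k + 6)).
Factor: A=k/2 + 1; B=1; C=k**2 - k/3 + 2.
Set up (k/2 + 1)·f(k+1) − (1)·f(k) − (k**2 - k/3 + 2) = 0.
Bound: deg f ≤ 1.
Coefficient equations give f(k) = 2*(3*k - 4)/3.
Get s_k = R·t_k = -(3*k - 4)*factorial(k + 1)/2**k with R(k) = B(k−1)f(k)/C(k) = 2*(3*k - 4)/(3*k**2 - k + 6).
Verify: -(3*k**2 - k + 6)*factorial(k + 1)/(2*2**k) matches t_k.
Evaluate: s_(n+1) = -2**(-n - 1)*(3*n - 1)*factorial(n + 2); subtract s_(2) = -3 ⇒ S(n) = (6*2**n - 3*n**3*factorial(n) - 8*n**2*factorial(n) - 3*n*factorial(n) + 2*factorial(n))/(2*2**n).

S(n) = \frac{2^{- n} \left(6 \cdot 2^{n} - 3 n^{3} n! - 8 n^{2} n! - 3 n n! + 2 n!\right)}{2}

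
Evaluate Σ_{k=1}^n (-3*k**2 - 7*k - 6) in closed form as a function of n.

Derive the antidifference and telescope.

S(n) = n*(-n**2 - 5*n - 10)

Step 1: r(k) = (3*k**2 + 13*k + 16)/(3*k**2 + 7*k + 6).
Take A(k)=1, B(k)=1, C(k)=k**2 + 7*k/3 + 2.
Key eq: (1)·f(k+1) = (1)·f(k) + (k**2 + 7*k/3 + 2).
From deg A=0, deg B=0, deg C=2: d=3.
Solve for f: f(k) = k*(k**2 + 2*k + 3)/3 (degree 3 ≤ 3).
R(k) = B(k−1)·f(k)/C(k) = k*(k**2 + 2*k + 3)/(3*k**2 + 7*k + 6); s_k = R·t_k = k*(-k**2 - 2*k - 3).
Verify: -3*k**2 - 7*k - 6 matches t_k.
Evaluate: s_(n+1) = -n**3 - 5*n**2 - 10*n - 6; subtract s_(1) = -6 ⇒ S(n) = n*(-n**2 - 5*n - 10).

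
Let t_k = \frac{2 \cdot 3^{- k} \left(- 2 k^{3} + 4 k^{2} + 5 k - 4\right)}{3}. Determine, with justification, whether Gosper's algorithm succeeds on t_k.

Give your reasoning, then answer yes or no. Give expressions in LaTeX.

Yes. s_k = 3^{- k} \left(2 k^{3} - k^{2} - 3 k + 3\right).

Ratio r(k) = (2*k**3 + 2*k**2 - 7*k - 3)/(3*(2*k**3 - 4*k**2 - 5*k + 4)).
Factor: A=1/3; B=1; C=k**3 - 2*k**2 - 5*k/2 + 2.
Set up (1/3)·f(k+1) − (1)·f(k) − (k**3 - 2*k**2 - 5*k/2 + 2) = 0.
Degrees (0,0,3) ⇒ d ≤ 3.
Coefficient equations give f(k) = -3*(2*k**3 - k**2 - 3*k + 3)/4.
So s_k = (B(k−1)f/C)·t_k = (-3*(2*k**3 - k**2 - 3*k + 3)/(2*(2*k**3 - 4*k**2 - 5*k + 4)))·t_k = (2*k**3 - k**2 - 3*k + 3)/3**k.
Verify: 2*(-2*k**3 + 4*k**2 + 5*k - 4)/(3*3**k) matches t_k.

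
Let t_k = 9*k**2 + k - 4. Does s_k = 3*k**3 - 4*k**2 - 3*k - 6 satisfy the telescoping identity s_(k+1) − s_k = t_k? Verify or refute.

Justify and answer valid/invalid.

s_(k+1) = 3*k**3 + 5*k**2 - 2*k - 10
s_(k+1) − s_k = 9*k**2 + k - 4
(s_(k+1) − s_k) − t_k = 0

Valid: the claim telescopes to t_k.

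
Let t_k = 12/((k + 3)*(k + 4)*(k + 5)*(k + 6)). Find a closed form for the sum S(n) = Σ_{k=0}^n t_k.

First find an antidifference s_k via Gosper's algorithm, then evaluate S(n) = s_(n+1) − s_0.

Step 1: r(k) = (k + 3)/(k + 7).
So A=k + 3 and B=k + 7, with C=1.
Solve (k + 3)·f(k+1) − (k + 6)·f(k) = 1.
Degrees (1,1,0) ⇒ d ≤ 3.
Solving with deg f ≤ 3: f(k) = k*(k**2 + 12*k + 47)/180.
Then R = B(k−1)f/C = k*(k + 6)*(k**2 + 12*k + 47)/180, so s_k = R(k)·t_k = k*(k**2 + 12*k + 47)/(15*(k + 3)*(k + 4)*(k + 5)).
Check: Δs_k = 12/(k**4 + 18*k**3 + 119*k**2 + 342*k + 360). ✓
Telescope: S(n) = s_(n+1) − s_(0) = (n**3 + 15*n**2 + 74*n + 60)/(15*(n**3 + 15*n**2 + 74*n + 120)) − (0) = (n**3 + 15*n**2 + 74*n + 60)/(15*(n**3 + 15*n**2 + 74*n + 120)).

S(n) = (n**3 + 15*n**2 + 74*n + 60)/(15*(n**3 + 15*n**2 + 74*n + 120))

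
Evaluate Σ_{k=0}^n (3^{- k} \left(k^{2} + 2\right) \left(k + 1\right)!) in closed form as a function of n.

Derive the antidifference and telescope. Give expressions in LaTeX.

S(n) = 3^{- n} \left(n + 1\right) \left(n + 2\right)!

t_(k+1)/t_k = (k + 2)*((k + 1)**2 + 2)/(3*(k**2 + 2)).
Gosper form: A/B · C(k+1)/C(k) with A=k/3 + 2/3, B=1, C=k**2 + 2.
Key eq: (k/3 + 2/3)·f(k+1) = (1)·f(k) + (k**2 + 2).
Bound: deg f ≤ 1.
Solve for f: f(k) = 3*k (degree 1 ≤ 1).
Certificate R = B(k−1)f/C = 3*k/(k**2 + 2) gives s_k = 3**(1 - k)*k*factorial(k + 1).
s_(k+1) − s_k = (k**2 + 2)*factorial(k + 1)/3**k = t_k.
Telescope: S(n) = s_(n+1) − s_(0) = (n + 1)*factorial(n + 2)/3**n − (0) = (n + 1)*factorial(n + 2)/3**n.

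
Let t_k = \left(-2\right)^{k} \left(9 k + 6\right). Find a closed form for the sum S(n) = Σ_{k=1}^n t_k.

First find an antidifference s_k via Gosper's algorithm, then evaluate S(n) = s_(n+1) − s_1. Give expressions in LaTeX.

t_(k+1)/t_k = 2*(-3*k - 5)/(3*k + 2).
Factor: A=-2; B=1; C=k + 2/3.
Key eq: (-2)·f(k+1) = (1)·f(k) + (k + 2/3).
d = 1 from the (0,0,1) case.
Solve for f: f(k) = -k/3 (degree 1 ≤ 1).
Get s_k = R·t_k = -3*(-2)**k*k with R(k) = B(k−1)f(k)/C(k) = -k/(3*k + 2).
Δs = (-2)**k*(9*k + 6), as required.
Telescope: S(n) = s_(n+1) − s_(1) = 6*(-2)**n*(n + 1) − (6) = 6*(-2)**n*n + 6*(-2)**n - 6.

S(n) = 6 \left(-2\right)^{n} n + 6 \left(-2\right)^{n} - 6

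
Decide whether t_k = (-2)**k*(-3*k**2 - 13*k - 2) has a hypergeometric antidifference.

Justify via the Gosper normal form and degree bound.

Yes. s_k = (-2)**k*(k**2 + 3*k - 2).

r(k) = 2*(-3*k**2 - 19*k - 18)/(3*k**2 + 13*k + 2) after simplifying.
So A=-2 and B=1, with C=k**2 + 13*k/3 + 2/3.
Solve (-2)·f(k+1) − (1)·f(k) = k**2 + 13*k/3 + 2/3.
Bound: deg f ≤ 2.
Coefficient equations give f(k) = -(k**2 + 3*k - 2)/3.
Get s_k = R·t_k = (-2)**k*(k**2 + 3*k - 2) with R(k) = B(k−1)f(k)/C(k) = -(k**2 + 3*k - 2)/(3*k**2 + 13*k + 2).
Verify: (-2)**k*(-3*k**2 - 13*k - 2) matches t_k.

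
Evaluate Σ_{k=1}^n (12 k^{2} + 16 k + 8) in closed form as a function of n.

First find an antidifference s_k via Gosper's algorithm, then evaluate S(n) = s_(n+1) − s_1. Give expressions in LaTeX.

Step 1: r(k) = (3*k**2 + 10*k + 9)/(3*k**2 + 4*k + 2).
So A=1 and B=1, with C=k**2 + 4*k/3 + 2/3.
Need (1)·f(k+1) − (1)·f(k) = k**2 + 4*k/3 + 2/3.
Degrees (0,0,2) ⇒ d ≤ 3.
Solve for f: f(k) = k*(2*k**2 + k + 1)/6 (degree 3 ≤ 3).
Certificate R = B(k−1)f/C = k*(2*k**2 + k + 1)/(2*(3*k**2 + 4*k + 2)) gives s_k = 2*k*(2*k**2 + k + 1).
Verify: 12*k**2 + 16*k + 8 matches t_k.
s_(n+1) = 4*n**3 + 14*n**2 + 18*n + 8 and s_(1) = 8, so S(n) = 2*n*(2*n**2 + 7*n + 9).

S(n) = 2 n \left(2 n^{2} + 7 n + 9\right)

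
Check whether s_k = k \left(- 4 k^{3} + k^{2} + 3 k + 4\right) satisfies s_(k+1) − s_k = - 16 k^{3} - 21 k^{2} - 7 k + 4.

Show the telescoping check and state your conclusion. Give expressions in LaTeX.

s_(k+1) = (k + 1)*(3*k - 4*(k + 1)**3 + (k + 1)**2 + 7)
s_(k+1) − s_k = -16*k**3 - 21*k**2 - 7*k + 4
(s_(k+1) − s_k) − t_k = 0

Valid — Δs_k = t_k.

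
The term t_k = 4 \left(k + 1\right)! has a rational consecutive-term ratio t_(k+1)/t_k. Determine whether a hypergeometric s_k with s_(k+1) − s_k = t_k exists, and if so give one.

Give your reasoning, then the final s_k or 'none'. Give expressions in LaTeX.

t_(k+1)/t_k = k + 2.
A = k + 2, B = 1, C = 1.
Set up (k + 2)·f(k+1) − (1)·f(k) − (1) = 0.
d = -1 from the (1,0,0) case.
Bound -1 < 0, so the key equation has no polynomial solution.

none — t_k is not Gosper-summable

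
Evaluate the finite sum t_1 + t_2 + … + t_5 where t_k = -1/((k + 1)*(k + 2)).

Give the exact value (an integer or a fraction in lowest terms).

Σ = -5/14

Step 1: r(k) = (k + 1)/(k + 3).
Factor: A=k + 1; B=k + 3; C=1.
Solve (k + 1)·f(k+1) − (k + 2)·f(k) = 1.
From deg A=1, deg B=1, deg C=0: d=1.
Solve for f: f(k) = k (degree 1 ≤ 1).
Get s_k = R·t_k = -k/(k + 1) with R(k) = B(k−1)f(k)/C(k) = k*(k + 2).
Check: Δs_k = -1/(k**2 + 3*k + 2). ✓
Evaluate s at k=6 and k=1: -6/7 and -1/2; difference -5/14.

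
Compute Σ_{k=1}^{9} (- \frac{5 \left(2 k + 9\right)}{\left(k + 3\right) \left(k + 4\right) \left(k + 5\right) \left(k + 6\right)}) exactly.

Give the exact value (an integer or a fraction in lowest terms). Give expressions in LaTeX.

Σ = -19/104

The ratio is (k + 3)*(2*k + 11)/((k + 7)*(2*k + 9)).
So A=k + 3 and B=k + 7, with C=k + 9/2.
Need (k + 3)·f(k+1) − (k + 6)·f(k) = k + 9/2.
Degrees (1,1,1) ⇒ d ≤ 3.
Solving with deg f ≤ 3: f(k) = k*(k + 4)*(k + 8)/30.
So s_k = (B(k−1)f/C)·t_k = (k*(k + 4)*(k + 6)*(k + 8)/(15*(2*k + 9)))·t_k = k*(-k - 8)/(3*(k**2 + 8*k + 15)).
Verify: 5*(-2*k - 9)/(k**4 + 18*k**3 + 119*k**2 + 342*k + 360) matches t_k.
Sum = s_(10) − s_(1); s_(10) = -4/13, s_(1) = -1/8 ⇒ -19/104.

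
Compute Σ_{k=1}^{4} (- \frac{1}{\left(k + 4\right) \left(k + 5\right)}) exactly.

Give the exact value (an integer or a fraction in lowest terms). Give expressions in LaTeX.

Step 1: r(k) = (k + 4)/(k + 6).
Factor: A=k + 4; B=k + 6; C=1.
f must satisfy (k + 4)·f(k+1) − (k + 5)·f(k) = 1.
deg f ≤ 1 (via 1,1,0).
Coefficient equations give f(k) = k/4.
Get s_k = R·t_k = -k/(4*k + 16) with R(k) = B(k−1)f(k)/C(k) = k*(k + 5)/4.
Δs = -1/(k**2 + 9*k + 20), as required.
Telescoping: Σ = s_(5) − s_(1) = -5/36 − (-1/20) = -4/45.

Σ = -4/45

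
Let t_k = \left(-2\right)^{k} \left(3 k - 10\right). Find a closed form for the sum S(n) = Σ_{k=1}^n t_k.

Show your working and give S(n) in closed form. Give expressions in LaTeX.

Ratio r(k) = 2*(7 - 3*k)/(3*k - 10).
Take A(k)=-2, B(k)=1, C(k)=k - 10/3.
Key eq: (-2)·f(k+1) = (1)·f(k) + (k - 10/3).
Bound: deg f ≤ 1.
Solving with deg f ≤ 1: f(k) = -(k - 4)/3.
So s_k = (B(k−1)f/C)·t_k = (-(k - 4)/(3*k - 10))·t_k = (-2)**k*(4 - k).
s_(k+1) − s_k = (-2)**k*(3*k - 10) = t_k.
s_(n+1) = (-2)**(n + 1)*(3 - n) and s_(1) = -6, so S(n) = 2*(-2)**n*n - 6*(-2)**n + 6.

S(n) = 2 \left(-2\right)^{n} n - 6 \left(-2\right)^{n} + 6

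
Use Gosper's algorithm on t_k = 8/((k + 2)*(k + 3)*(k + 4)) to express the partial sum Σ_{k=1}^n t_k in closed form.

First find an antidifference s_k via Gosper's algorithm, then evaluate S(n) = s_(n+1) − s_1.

Ratio r(k) = (k + 2)/(k + 5).
So A=k + 2 and B=k + 5, with C=1.
f must satisfy (k + 2)·f(k+1) − (k + 4)·f(k) = 1.
Degrees (1,1,0) ⇒ d ≤ 2.
Solving with deg f ≤ 2: f(k) = k*(k + 5)/12.
Certificate R = B(k−1)f/C = k*(k + 4)*(k + 5)/12 gives s_k = 2*k*(k + 5)/(3*(k + 2)*(k + 3)).
Check: Δs_k = 8/(k**3 + 9*k**2 + 26*k + 24). ✓
Σ_(k=1)^n t_k = s_(n+1) − s_(1) = (2*(n**2 + 7*n + 6)/(3*(n**2 + 7*n + 12))) − (1/3), i.e. n*(n + 7)/(3*(n**2 + 7*n + 12)).

S(n) = n*(n + 7)/(3*(n**2 + 7*n + 12))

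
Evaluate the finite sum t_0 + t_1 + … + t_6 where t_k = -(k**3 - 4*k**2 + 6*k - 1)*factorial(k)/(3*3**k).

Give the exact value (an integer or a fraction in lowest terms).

t_(k+1)/t_k = (k**4 + 3*k + 2)/(3*(k**3 - 4*k**2 + 6*k - 1)).
Take A(k)=k/3 + 1/3, B(k)=1, C(k)=k**3 - 4*k**2 + 6*k - 1.
f must satisfy (k/3 + 1/3)·f(k+1) − (1)·f(k) = k**3 - 4*k**2 + 6*k - 1.
d = 2 from the (1,0,3) case.
Solve for f: f(k) = 3*(k**2 - 4*k - 1) (degree 2 ≤ 2).
R(k) = B(k−1)·f(k)/C(k) = 3*(k**2 - 4*k - 1)/(k**3 - 4*k**2 + 6*k - 1); s_k = R·t_k = (-k**2 + 4*k + 1)*factorial(k)/3**k.
Check: Δs_k = -(k**3 - 4*k**2 + 6*k - 1)*factorial(k)/(3*3**k). ✓
Σ_(k=0)^(6) t_k = s_(7) − s_(0) = -11200/243 − (1) = -11443/243.

Σ = -11443/243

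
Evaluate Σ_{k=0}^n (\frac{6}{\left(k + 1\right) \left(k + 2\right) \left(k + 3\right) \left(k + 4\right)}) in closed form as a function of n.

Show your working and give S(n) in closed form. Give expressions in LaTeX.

S(n) = \frac{n^{3} + 9 n^{2} + 26 n + 18}{3 \left(n^{3} + 9 n^{2} + 26 n + 24\right)}

The ratio is (k + 1)/(k + 5).
So A=k + 1 and B=k + 5, with C=1.
f must satisfy (k + 1)·f(k+1) − (k + 4)·f(k) = 1.
deg f ≤ 3 (via 1,1,0).
Match coefficients ⇒ f(k) = k*(k**2 + 6*k + 11)/18.
R(k) = B(k−1)·f(k)/C(k) = k*(k + 4)*(k**2 + 6*k + 11)/18; s_k = R·t_k = k*(k**2 + 6*k + 11)/(3*(k + 1)*(k + 2)*(k + 3)).
Verify: 6/(k**4 + 10*k**3 + 35*k**2 + 50*k + 24) matches t_k.
s_(n+1) = (n**3 + 9*n**2 + 26*n + 18)/(3*(n**3 + 9*n**2 + 26*n + 24)) and s_(0) = 0, so S(n) = (n**3 + 9*n**2 + 26*n + 18)/(3*(n**3 + 9*n**2 + 26*n + 24)).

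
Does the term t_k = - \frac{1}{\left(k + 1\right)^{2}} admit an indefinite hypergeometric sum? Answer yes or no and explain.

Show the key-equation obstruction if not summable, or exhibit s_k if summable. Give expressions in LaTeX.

Compute t_(k+1)/t_k: get (k + 1)**2/(k + 2)**2.
So A=k**2 + 2*k + 1 and B=k**2 + 4*k + 4, with C=1.
Key eq: (k**2 + 2*k + 1)·f(k+1) = (k**2 + 2*k + 1)·f(k) + (1).
Bound: deg f ≤ 0.
f = c0 ⇒ A·f(k+1) − B(k−1)·f(k) − C = -1. The system {-1 = 0} is inconsistent; no antidifference.

No — the linear system for f has no solution.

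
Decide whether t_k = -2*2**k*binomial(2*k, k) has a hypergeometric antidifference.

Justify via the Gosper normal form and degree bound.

The ratio is 4*(2*k + 1)/(k + 1).
Normal form (A,B,C) = (8*k + 4, k + 1, 1).
Solve (8*k + 4)·f(k+1) − (k)·f(k) = 1.
d = -1 from the (1,1,0) case.
Bound -1 < 0, so the key equation has no polynomial solution.

No — negative degree bound, so no certificate f.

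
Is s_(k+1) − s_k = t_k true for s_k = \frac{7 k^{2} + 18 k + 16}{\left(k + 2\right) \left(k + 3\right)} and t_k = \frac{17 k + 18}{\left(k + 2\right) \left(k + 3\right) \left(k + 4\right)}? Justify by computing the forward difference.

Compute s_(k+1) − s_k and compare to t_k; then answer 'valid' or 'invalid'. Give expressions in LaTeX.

valid; difference matches t_k

s_(k+1) = (18*k + 7*(k + 1)**2 + 34)/((k + 3)*(k + 4))
s_(k+1) − s_k = (17*k + 18)/(k**3 + 9*k**2 + 26*k + 24)
(s_(k+1) − s_k) − t_k = 0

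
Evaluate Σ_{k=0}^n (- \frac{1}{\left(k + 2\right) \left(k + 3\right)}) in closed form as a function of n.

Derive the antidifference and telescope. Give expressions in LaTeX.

The ratio is (k + 2)/(k + 4).
A = k + 2, B = k + 4, C = 1.
Need (k + 2)·f(k+1) − (k + 3)·f(k) = 1.
d = 1 from the (1,1,0) case.
Coefficient equations give f(k) = k/2.
Get s_k = R·t_k = -k/(2*k + 4) with R(k) = B(k−1)f(k)/C(k) = k*(k + 3)/2.
Verify: -1/(k**2 + 5*k + 6) matches t_k.
s_(n+1) = (-n - 1)/(2*(n + 3)) and s_(0) = 0, so S(n) = (-n - 1)/(2*(n + 3)).

S(n) = \frac{- n - 1}{2 \left(n + 3\right)}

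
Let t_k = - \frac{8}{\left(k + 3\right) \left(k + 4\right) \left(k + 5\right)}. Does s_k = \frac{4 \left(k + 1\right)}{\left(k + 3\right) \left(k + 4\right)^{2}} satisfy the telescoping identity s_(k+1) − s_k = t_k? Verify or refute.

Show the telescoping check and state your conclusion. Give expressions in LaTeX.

Invalid: residual \frac{12 \left(3 k + 13\right)}{k^{5} + 21 k^{4} + 175 k^{3} + 723 k^{2} + 1480 k + 1200} ≠ 0.

s_(k+1) = 4*(k + 2)/((k + 4)*(k + 5)**2)
s_(k+1) − s_k = 4*(-2*k**2 - 9*k - 1)/(k**5 + 21*k**4 + 175*k**3 + 723*k**2 + 1480*k + 1200)
(s_(k+1) − s_k) − t_k = 12*(3*k + 13)/(k**5 + 21*k**4 + 175*k**3 + 723*k**2 + 1480*k + 1200)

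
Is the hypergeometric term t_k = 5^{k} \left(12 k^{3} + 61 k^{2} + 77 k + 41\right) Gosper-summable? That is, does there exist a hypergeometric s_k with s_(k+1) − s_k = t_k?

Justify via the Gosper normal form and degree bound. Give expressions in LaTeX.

Compute t_(k+1)/t_k: get 5*(12*k**3 + 97*k**2 + 235*k + 191)/(12*k**3 + 61*k**2 + 77*k + 41).
Factor: A=5; B=1; C=k**3 + 61*k**2/12 + 77*k/12 + 41/12.
Key eq: (5)·f(k+1) = (1)·f(k) + (k**3 + 61*k**2/12 + 77*k/12 + 41/12).
d = 3 from the (0,0,3) case.
Coefficient equations give f(k) = (k + 2)*(3*k**2 - 2*k + 2)/12.
Then R = B(k−1)f/C = (k + 2)*(3*k**2 - 2*k + 2)/(12*k**3 + 61*k**2 + 77*k + 41), so s_k = R(k)·t_k = 5**k*(3*k**3 + 4*k**2 - 2*k + 4).
s_(k+1) − s_k = 5**k*(12*k**3 + 61*k**2 + 77*k + 41) = t_k.

Yes. s_k = 5^{k} \left(3 k^{3} + 4 k^{2} - 2 k + 4\right).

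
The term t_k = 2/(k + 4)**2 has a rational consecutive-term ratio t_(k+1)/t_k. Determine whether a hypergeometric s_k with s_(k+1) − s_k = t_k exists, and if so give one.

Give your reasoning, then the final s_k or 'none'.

none — t_k is not Gosper-summable

t_(k+1)/t_k = (k + 4)**2/(k + 5)**2.
Gosper form: A/B · C(k+1)/C(k) with A=k**2 + 8*k + 16, B=k**2 + 10*k + 25, C=1.
f must satisfy (k**2 + 8*k + 16)·f(k+1) − (k**2 + 8*k + 16)·f(k) = 1.
deg f ≤ 0 (via 2,2,0).
Write f(k) = c0. Then LHS − RHS = -1, requiring -1 = 0: contradictory. No certificate.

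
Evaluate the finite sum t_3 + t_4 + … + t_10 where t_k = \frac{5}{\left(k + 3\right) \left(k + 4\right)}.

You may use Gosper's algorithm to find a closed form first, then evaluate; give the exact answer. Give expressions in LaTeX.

Σ = 10/21

Ratio r(k) = (k + 3)/(k + 5).
Factor: A=k + 3; B=k + 5; C=1.
Set up (k + 3)·f(k+1) − (k + 4)·f(k) − (1) = 0.
Bound: deg f ≤ 1.
Solving with deg f ≤ 1: f(k) = k/3.
Then R = B(k−1)f/C = k*(k + 4)/3, so s_k = R(k)·t_k = 5*k/(3*(k + 3)).
Verify: 5/(k**2 + 7*k + 12) matches t_k.
Sum = s_(11) − s_(3); s_(11) = 55/42, s_(3) = 5/6 ⇒ 10/21.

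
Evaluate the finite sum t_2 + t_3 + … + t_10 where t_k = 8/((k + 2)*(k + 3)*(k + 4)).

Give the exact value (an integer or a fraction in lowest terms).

Step 1: r(k) = (k + 2)/(k + 5).
A = k + 2, B = k + 5, C = 1.
Set up (k + 2)·f(k+1) − (k + 4)·f(k) − (1) = 0.
Degrees (1,1,0) ⇒ d ≤ 2.
A polynomial solution: f(k) = k*(k + 5)/12.
Then R = B(k−1)f/C = k*(k + 4)*(k + 5)/12, so s_k = R(k)·t_k = 2*k*(k + 5)/(3*(k + 2)*(k + 3)).
Check: Δs_k = 8/(k**3 + 9*k**2 + 26*k + 24). ✓
Σ_(k=2)^(10) t_k = s_(11) − s_(2) = 176/273 − (7/15) = 81/455.

Σ = 81/455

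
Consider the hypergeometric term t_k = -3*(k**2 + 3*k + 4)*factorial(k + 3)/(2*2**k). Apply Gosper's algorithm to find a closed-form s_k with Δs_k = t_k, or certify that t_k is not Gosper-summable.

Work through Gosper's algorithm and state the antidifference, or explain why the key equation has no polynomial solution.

r(k) = (k + 4)*(3*k + (k + 1)**2 + 7)/(2*(k**2 + 3*k + 4)) after simplifying.
So A=k/2 + 2 and B=1, with C=k**2 + 3*k + 4.
Key eq: (k/2 + 2)·f(k+1) = (1)·f(k) + (k**2 + 3*k + 4).
Bound: deg f ≤ 1.
Coefficient equations give f(k) = 2*k.
Certificate R = B(k−1)f/C = 2*k/(k**2 + 3*k + 4) gives s_k = -3*k*factorial(k + 3)/2**k.
Δs = -3*(k**2 + 3*k + 4)*factorial(k + 3)/(2*2**k), as required.

s_k = -3*k*factorial(k + 3)/2**k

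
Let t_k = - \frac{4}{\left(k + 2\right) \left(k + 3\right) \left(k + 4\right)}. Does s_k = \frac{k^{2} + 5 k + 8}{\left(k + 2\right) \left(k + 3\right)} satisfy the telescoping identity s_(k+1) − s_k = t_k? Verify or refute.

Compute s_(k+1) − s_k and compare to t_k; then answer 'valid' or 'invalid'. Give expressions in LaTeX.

valid (s_(k+1) − s_k reduces to t_k)

s_(k+1) = (5*k + (k + 1)**2 + 13)/((k + 3)*(k + 4))
s_(k+1) − s_k = -4/(k**3 + 9*k**2 + 26*k + 24)
(s_(k+1) − s_k) − t_k = 0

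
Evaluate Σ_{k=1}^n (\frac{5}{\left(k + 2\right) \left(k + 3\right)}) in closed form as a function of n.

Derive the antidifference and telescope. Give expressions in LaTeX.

Ratio r(k) = (k + 2)/(k + 4).
Factor: A=k + 2; B=k + 4; C=1.
Solve (k + 2)·f(k+1) − (k + 3)·f(k) = 1.
Bound: deg f ≤ 1.
Coefficient equations give f(k) = k/2.
R(k) = B(k−1)·f(k)/C(k) = k*(k + 3)/2; s_k = R·t_k = 5*k/(2*(k + 2)).
s_(k+1) − s_k = 5/(k**2 + 5*k + 6) = t_k.
Evaluate: s_(n+1) = 5*(n + 1)/(2*(n + 3)); subtract s_(1) = 5/6 ⇒ S(n) = 5*n/(3*(n + 3)).

S(n) = \frac{5 n}{3 \left(n + 3\right)}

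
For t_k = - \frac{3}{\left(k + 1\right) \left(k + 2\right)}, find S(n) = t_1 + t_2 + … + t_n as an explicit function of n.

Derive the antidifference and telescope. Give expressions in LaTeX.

S(n) = - \frac{3 n}{2 n + 4}

t_(k+1)/t_k = (k + 1)/(k + 3).
Gosper form: A/B · C(k+1)/C(k) with A=k + 1, B=k + 3, C=1.
f must satisfy (k + 1)·f(k+1) − (k + 2)·f(k) = 1.
Degrees (1,1,0) ⇒ d ≤ 1.
Solving with deg f ≤ 1: f(k) = k.
R(k) = B(k−1)·f(k)/C(k) = k*(k + 2); s_k = R·t_k = -3*k/(k + 1).
Check: Δs_k = -3/(k**2 + 3*k + 2). ✓
Telescope: S(n) = s_(n+1) − s_(1) = 3*(-n - 1)/(n + 2) − (-3/2) = -3*n/(2*n + 4).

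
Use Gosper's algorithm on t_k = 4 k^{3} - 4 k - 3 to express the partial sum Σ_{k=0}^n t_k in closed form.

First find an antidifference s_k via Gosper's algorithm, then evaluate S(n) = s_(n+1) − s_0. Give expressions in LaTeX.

S(n) = n^{4} + 2 n^{3} - n^{2} - 5 n - 3

r(k) = (4*k - 4*(k + 1)**3 + 7)/(-4*k**3 + 4*k + 3) after simplifying.
A = 1, B = 1, C = k**3 - k - 3/4.
f must satisfy (1)·f(k+1) − (1)·f(k) = k**3 - k - 3/4.
Bound: deg f ≤ 4.
Solving with deg f ≤ 4: f(k) = k*(k**3 - 2*k**2 - k - 1)/4.
So s_k = (B(k−1)f/C)·t_k = (k*(k**3 - 2*k**2 - k - 1)/(4*k**3 - 4*k - 3))·t_k = k*(k**3 - 2*k**2 - k - 1).
s_(k+1) − s_k = 4*k**3 - 4*k - 3 = t_k.
Σ_(k=0)^n t_k = s_(n+1) − s_(0) = (n**4 + 2*n**3 - n**2 - 5*n - 3) − (0), i.e. n**4 + 2*n**3 - n**2 - 5*n - 3.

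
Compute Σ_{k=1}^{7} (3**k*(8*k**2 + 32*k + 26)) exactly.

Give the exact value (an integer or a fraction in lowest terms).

Step 1: r(k) = 3*(4*k**2 + 24*k + 33)/(4*k**2 + 16*k + 13).
Normal form (A,B,C) = (3, 1, k**2 + 4*k + 13/4).
Solve (3)·f(k+1) − (1)·f(k) = k**2 + 4*k + 13/4.
deg f ≤ 2 (via 0,0,2).
Solve for f: f(k) = (2*k + 1)**2/8 (degree 2 ≤ 2).
Get s_k = R·t_k = 3**k*(4*k**2 + 4*k + 1) with R(k) = B(k−1)f(k)/C(k) = (2*k + 1)**2/(2*(4*k**2 + 16*k + 13)).
Check: Δs_k = 3**k*(8*k**2 + 32*k + 26). ✓
Evaluate s at k=8 and k=1: 1896129 and 27; difference 1896102.

Σ = 1896102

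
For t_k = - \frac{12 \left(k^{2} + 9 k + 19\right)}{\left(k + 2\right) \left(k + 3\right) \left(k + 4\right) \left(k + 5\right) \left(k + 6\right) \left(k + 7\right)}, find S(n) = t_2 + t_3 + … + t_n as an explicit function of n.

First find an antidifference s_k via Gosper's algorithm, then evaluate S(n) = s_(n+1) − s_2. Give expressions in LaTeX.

The ratio is (k + 2)*(9*k + (k + 1)**2 + 28)/((k + 8)*(k**2 + 9*k + 19)).
A = k + 2, B = k + 8, C = k**2 + 9*k + 19.
Key eq: (k + 2)·f(k+1) = (k + 7)·f(k) + (k**2 + 9*k + 19).
From deg A=1, deg B=1, deg C=2: d=5.
Solve for f: f(k) = k*(k + 3)*(k + 5)*(k**2 + 12*k + 44)/144 (degree 5 ≤ 5).
Certificate R = B(k−1)f/C = k*(k + 3)*(k + 5)*(k + 7)*(k**2 + 12*k + 44)/(144*(k**2 + 9*k + 19)) gives s_k = k*(-k**2 - 12*k - 44)/(12*(k**3 + 12*k**2 + 44*k + 48)).
Δs = 12*(-k**2 - 9*k - 19)/(k**6 + 27*k**5 + 295*k**4 + 1665*k**3 + 5104*k**2 + 8028*k + 5040), as required.
Evaluate: s_(n+1) = (-n**3 - 15*n**2 - 71*n - 57)/(12*(n**3 + 15*n**2 + 71*n + 105)); subtract s_(2) = -1/16 ⇒ S(n) = (-n**3 - 15*n**2 - 71*n + 87)/(48*(n**3 + 15*n**2 + 71*n + 105)).

S(n) = \frac{- n^{3} - 15 n^{2} - 71 n + 87}{48 \left(n^{3} + 15 n^{2} + 71 n + 105\right)}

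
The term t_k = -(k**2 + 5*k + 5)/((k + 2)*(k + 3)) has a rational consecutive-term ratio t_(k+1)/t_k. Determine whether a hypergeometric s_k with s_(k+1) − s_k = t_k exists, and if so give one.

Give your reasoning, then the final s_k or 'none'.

Ratio r(k) = (k + 2)*(5*k + (k + 1)**2 + 10)/((k + 4)*(k**2 + 5*k + 5)).
Take A(k)=k + 2, B(k)=k + 4, C(k)=k**2 + 5*k + 5.
Need (k + 2)·f(k+1) − (k + 3)·f(k) = k**2 + 5*k + 5.
deg f ≤ 2 (via 1,1,2).
Solving with deg f ≤ 2: f(k) = k*(2*k + 3)/2.
So s_k = (B(k−1)f/C)·t_k = (k*(k + 3)*(2*k + 3)/(2*(k**2 + 5*k + 5)))·t_k = k*(-2*k - 3)/(2*(k + 2)).
s_(k+1) − s_k = (-k**2 - 5*k - 5)/(k**2 + 5*k + 6) = t_k.

s_k = k*(-2*k - 3)/(2*(k + 2))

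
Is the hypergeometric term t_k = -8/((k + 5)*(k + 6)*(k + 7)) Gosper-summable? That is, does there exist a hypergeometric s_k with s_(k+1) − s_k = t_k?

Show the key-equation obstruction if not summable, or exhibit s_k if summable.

Ratio r(k) = (k + 5)/(k + 8).
Normal form (A,B,C) = (k + 5, k + 8, 1).
Key eq: (k + 5)·f(k+1) = (k + 7)·f(k) + (1).
Bound: deg f ≤ 2.
Solve for f: f(k) = k*(k + 11)/60 (degree 2 ≤ 2).
Certificate R = B(k−1)f/C = k*(k + 7)*(k + 11)/60 gives s_k = 2*k*(-k - 11)/(15*(k + 5)*(k + 6)).
Verify: -8/(k**3 + 18*k**2 + 107*k + 210) matches t_k.

Yes. s_k = 2*k*(-k - 11)/(15*(k + 5)*(k + 6)).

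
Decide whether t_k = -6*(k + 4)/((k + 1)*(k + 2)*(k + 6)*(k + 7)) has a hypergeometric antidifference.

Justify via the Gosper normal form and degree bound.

Yes. s_k = k*(-k - 7)/(2*(k**2 + 7*k + 6)).

Step 1: r(k) = (k + 1)*(k + 5)*(k + 6)/((k + 3)*(k + 4)*(k + 8)).
So A=k + 1 and B=k + 8, with C=k**4 + 16*k**3 + 95*k**2 + 248*k + 240.
Solve (k + 1)·f(k+1) − (k + 7)·f(k) = k**4 + 16*k**3 + 95*k**2 + 248*k + 240.
From deg A=1, deg B=1, deg C=4: d=6.
Coefficient equations give f(k) = k*(k + 2)*(k + 3)*(k + 4)*(k + 5)*(k + 7)/12.
R(k) = B(k−1)·f(k)/C(k) = k*(k + 2)*(k + 7)**2/(12*(k + 4)); s_k = R·t_k = k*(-k - 7)/(2*(k**2 + 7*k + 6)).
Δs = 6*(-k - 4)/(k**4 + 16*k**3 + 83*k**2 + 152*k + 84), as required.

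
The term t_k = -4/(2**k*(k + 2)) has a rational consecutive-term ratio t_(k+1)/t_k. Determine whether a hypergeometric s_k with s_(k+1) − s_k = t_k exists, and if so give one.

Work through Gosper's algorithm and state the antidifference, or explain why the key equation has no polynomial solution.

t_(k+1)/t_k = (k + 2)/(2*(k + 3)).
Gosper form: A/B · C(k+1)/C(k) with A=k/2 + 1, B=k + 3, C=1.
Need (k/2 + 1)·f(k+1) − (k + 2)·f(k) = 1.
Bound: deg f ≤ -1.
deg f ≤ -1 is impossible — no certificate.

no hypergeometric antidifference exists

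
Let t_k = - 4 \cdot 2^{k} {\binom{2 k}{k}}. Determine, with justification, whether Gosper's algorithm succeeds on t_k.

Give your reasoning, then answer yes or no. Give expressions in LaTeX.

Compute t_(k+1)/t_k: get 4*(2*k + 1)/(k + 1).
A = 8*k + 4, B = k + 1, C = 1.
f must satisfy (8*k + 4)·f(k+1) − (k)·f(k) = 1.
Degrees (1,1,0) ⇒ d ≤ -1.
Bound -1 < 0, so the key equation has no polynomial solution.

No; the degree bound rules out any f.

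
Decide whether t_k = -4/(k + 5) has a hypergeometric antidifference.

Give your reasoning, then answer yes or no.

No — the linear system for f has no solution.

Ratio r(k) = (k + 5)/(k + 6).
Take A(k)=k + 5, B(k)=k + 6, C(k)=1.
f must satisfy (k + 5)·f(k+1) − (k + 5)·f(k) = 1.
Degrees (1,1,0) ⇒ d ≤ 0.
Write f(k) = c0. Then LHS − RHS = -1, requiring -1 = 0: contradictory. No certificate.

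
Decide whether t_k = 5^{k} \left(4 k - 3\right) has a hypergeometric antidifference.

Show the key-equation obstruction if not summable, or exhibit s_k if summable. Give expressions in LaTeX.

Compute t_(k+1)/t_k: get 5*(4*k + 1)/(4*k - 3).
A = 5, B = 1, C = k - 3/4.
Key eq: (5)·f(k+1) = (1)·f(k) + (k - 3/4).
Bound: deg f ≤ 1.
Match coefficients ⇒ f(k) = (k - 2)/4.
Get s_k = R·t_k = 5**k*(k - 2) with R(k) = B(k−1)f(k)/C(k) = (k - 2)/(4*k - 3).
s_(k+1) − s_k = 5**k*(4*k - 3) = t_k.

Yes. s_k = 5^{k} \left(k - 2\right).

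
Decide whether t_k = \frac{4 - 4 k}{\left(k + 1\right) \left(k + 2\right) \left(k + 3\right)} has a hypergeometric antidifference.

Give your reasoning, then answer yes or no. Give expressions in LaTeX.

Yes. s_k = \frac{4 k}{\left(k + 1\right) \left(k + 2\right)}.

Compute t_(k+1)/t_k: get k*(k + 1)/((k - 1)*(k + 4)).
So A=k + 1 and B=k + 4, with C=k - 1.
f must satisfy (k + 1)·f(k+1) − (k + 3)·f(k) = k - 1.
From deg A=1, deg B=1, deg C=1: d=2.
Solve for f: f(k) = -k (degree 1 ≤ 2).
R(k) = B(k−1)·f(k)/C(k) = -k*(k + 3)/(k - 1); s_k = R·t_k = 4*k/((k + 1)*(k + 2)).
Check: Δs_k = 4*(1 - k)/(k**3 + 6*k**2 + 11*k + 6). ✓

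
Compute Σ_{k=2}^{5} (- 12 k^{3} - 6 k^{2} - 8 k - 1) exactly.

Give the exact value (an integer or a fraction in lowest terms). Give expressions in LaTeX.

Σ = -3128

r(k) = (12*k**3 + 42*k**2 + 56*k + 27)/(12*k**3 + 6*k**2 + 8*k + 1) after simplifying.
Take A(k)=1, B(k)=1, C(k)=k**3 + k**2/2 + 2*k/3 + 1/12.
Solve (1)·f(k+1) − (1)·f(k) = k**3 + k**2/2 + 2*k/3 + 1/12.
deg f ≤ 4 (via 0,0,3).
Solving with deg f ≤ 4: f(k) = k*(3*k**3 - 4*k**2 + 4*k - 2)/12.
Get s_k = R·t_k = k*(-3*k**3 + 4*k**2 - 4*k + 2) with R(k) = B(k−1)f(k)/C(k) = k*(3*k**3 - 4*k**2 + 4*k - 2)/(12*k**3 + 6*k**2 + 8*k + 1).
Verify: -12*k**3 - 6*k**2 - 8*k - 1 matches t_k.
Sum = s_(6) − s_(2); s_(6) = -3156, s_(2) = -28 ⇒ -3128.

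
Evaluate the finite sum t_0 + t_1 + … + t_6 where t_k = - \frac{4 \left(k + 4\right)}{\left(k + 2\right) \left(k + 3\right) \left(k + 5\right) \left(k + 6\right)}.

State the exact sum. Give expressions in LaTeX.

Compute t_(k+1)/t_k: get (k + 2)*(k + 5)**2/((k + 4)**2*(k + 7)).
Normal form (A,B,C) = (k + 2, k + 7, k**2 + 8*k + 16).
Set up (k + 2)·f(k+1) − (k + 6)·f(k) − (k**2 + 8*k + 16) = 0.
Bound: deg f ≤ 4.
Match coefficients ⇒ f(k) = k*(k + 3)*(k + 4)*(k + 7)/20.
Get s_k = R·t_k = k*(-k - 7)/(5*(k**2 + 7*k + 10)) with R(k) = B(k−1)f(k)/C(k) = k*(k + 3)*(k + 6)*(k + 7)/(20*(k + 4)).
Δs = 4*(-k - 4)/(k**4 + 16*k**3 + 91*k**2 + 216*k + 180), as required.
Telescoping: Σ = s_(7) − s_(0) = -49/270 − (0) = -49/270.

Σ = -49/270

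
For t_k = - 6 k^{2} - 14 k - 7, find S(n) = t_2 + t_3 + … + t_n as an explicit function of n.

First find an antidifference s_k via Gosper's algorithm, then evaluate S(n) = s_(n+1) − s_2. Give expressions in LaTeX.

The ratio is (6*k**2 + 26*k + 27)/(6*k**2 + 14*k + 7).
Gosper form: A/B · C(k+1)/C(k) with A=1, B=1, C=k**2 + 7*k/3 + 7/6.
f must satisfy (1)·f(k+1) − (1)·f(k) = k**2 + 7*k/3 + 7/6.
deg f ≤ 3 (via 0,0,2).
Solving with deg f ≤ 3: f(k) = k*(2*k**2 + 4*k + 1)/6.
Certificate R = B(k−1)f/C = k*(2*k**2 + 4*k + 1)/(6*k**2 + 14*k + 7) gives s_k = k*(-2*k**2 - 4*k - 1).
s_(k+1) − s_k = -6*k**2 - 14*k - 7 = t_k.
Telescope: S(n) = s_(n+1) − s_(2) = -2*n**3 - 10*n**2 - 15*n - 7 − (-34) = -2*n**3 - 10*n**2 - 15*n + 27.

S(n) = - 2 n^{3} - 10 n^{2} - 15 n + 27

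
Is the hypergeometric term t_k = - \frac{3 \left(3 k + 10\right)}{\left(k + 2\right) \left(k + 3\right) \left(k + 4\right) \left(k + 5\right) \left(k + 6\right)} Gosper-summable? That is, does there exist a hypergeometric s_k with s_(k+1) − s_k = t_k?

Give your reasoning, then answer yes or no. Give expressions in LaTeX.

Yes. s_k = \frac{3 k \left(- k^{2} - 11 k - 38\right)}{40 \left(k^{3} + 11 k^{2} + 38 k + 40\right)}.

Ratio r(k) = (k + 2)*(3*k + 13)/((k + 7)*(3*k + 10)).
Take A(k)=k + 2, B(k)=k + 7, C(k)=k + 10/3.
Need (k + 2)·f(k+1) − (k + 6)·f(k) = k + 10/3.
From deg A=1, deg B=1, deg C=1: d=4.
A polynomial solution: f(k) = k*(k + 3)*(k**2 + 11*k + 38)/120.
R(k) = B(k−1)·f(k)/C(k) = k*(k + 3)*(k + 6)*(k**2 + 11*k + 38)/(40*(3*k + 10)); s_k = R·t_k = 3*k*(-k**2 - 11*k - 38)/(40*(k**3 + 11*k**2 + 38*k + 40)).
Check: Δs_k = 3*(-3*k - 10)/(k**5 + 20*k**4 + 155*k**3 + 580*k**2 + 1044*k + 720). ✓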